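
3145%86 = 49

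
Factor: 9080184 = 2^3 * 3^1*397^1*953^1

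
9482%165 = 77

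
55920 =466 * 120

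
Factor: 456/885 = 2^3*5^( - 1)*19^1 * 59^( - 1) = 152/295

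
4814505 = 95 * 50679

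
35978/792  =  45 + 169/396=45.43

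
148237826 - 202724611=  - 54486785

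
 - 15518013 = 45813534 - 61331547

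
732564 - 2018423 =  -1285859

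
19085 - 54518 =  -  35433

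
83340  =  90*926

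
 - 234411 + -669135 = - 903546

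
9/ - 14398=  -  1 + 14389/14398 =- 0.00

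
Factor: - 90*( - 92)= 8280 = 2^3*3^2*5^1*23^1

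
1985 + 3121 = 5106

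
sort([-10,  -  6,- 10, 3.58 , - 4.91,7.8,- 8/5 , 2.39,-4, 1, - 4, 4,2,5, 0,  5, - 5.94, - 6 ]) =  [ - 10, - 10, - 6  , - 6,- 5.94,  -  4.91 ,- 4, -4 ,-8/5, 0, 1,  2,  2.39, 3.58, 4,5,5,  7.8 ]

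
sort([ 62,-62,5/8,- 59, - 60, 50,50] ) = [-62,-60,-59,5/8, 50,  50 , 62] 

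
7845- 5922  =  1923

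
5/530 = 1/106 = 0.01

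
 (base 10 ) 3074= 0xc02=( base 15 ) D9E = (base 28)3PM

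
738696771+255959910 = 994656681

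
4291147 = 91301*47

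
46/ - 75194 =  - 1+37574/37597 = - 0.00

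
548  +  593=1141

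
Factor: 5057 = 13^1 * 389^1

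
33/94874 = 33/94874 = 0.00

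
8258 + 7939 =16197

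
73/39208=73/39208=0.00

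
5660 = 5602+58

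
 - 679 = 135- 814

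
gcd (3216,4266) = 6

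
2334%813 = 708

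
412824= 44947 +367877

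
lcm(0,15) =0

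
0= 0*60256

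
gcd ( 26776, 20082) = 6694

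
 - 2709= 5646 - 8355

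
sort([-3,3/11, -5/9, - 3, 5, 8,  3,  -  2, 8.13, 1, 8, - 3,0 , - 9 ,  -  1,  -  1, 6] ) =[ - 9, - 3, - 3, - 3,-2, - 1,-1, - 5/9, 0 , 3/11,1, 3, 5,6, 8,8,8.13 ]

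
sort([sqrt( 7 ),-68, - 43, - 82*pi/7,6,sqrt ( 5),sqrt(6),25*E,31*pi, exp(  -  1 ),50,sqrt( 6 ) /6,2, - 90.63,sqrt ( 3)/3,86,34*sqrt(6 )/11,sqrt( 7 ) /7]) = [ - 90.63, - 68,- 43, - 82*pi/7, exp( - 1 ),sqrt(7) /7, sqrt( 6 ) /6, sqrt( 3 )/3, 2,sqrt( 5 ),sqrt( 6),sqrt( 7 ),6 , 34*sqrt( 6) /11,50,25* E,86,31*pi]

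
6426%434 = 350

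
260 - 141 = 119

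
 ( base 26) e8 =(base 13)228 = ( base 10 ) 372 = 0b101110100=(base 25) em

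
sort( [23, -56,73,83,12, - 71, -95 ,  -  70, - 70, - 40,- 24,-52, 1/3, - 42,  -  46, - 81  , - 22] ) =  [ - 95, - 81, - 71 , - 70 ,-70, - 56, - 52, - 46 , - 42, - 40, - 24, - 22, 1/3, 12, 23, 73,83]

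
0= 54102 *0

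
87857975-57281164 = 30576811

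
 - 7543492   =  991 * ( - 7612)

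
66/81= 22/27 = 0.81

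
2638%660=658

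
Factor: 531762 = 2^1*3^1*7^1*11^1*1151^1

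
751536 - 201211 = 550325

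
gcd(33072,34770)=6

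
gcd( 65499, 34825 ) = 7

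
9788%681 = 254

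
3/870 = 1/290 =0.00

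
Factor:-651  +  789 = 2^1*3^1*23^1 = 138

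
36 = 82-46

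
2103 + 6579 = 8682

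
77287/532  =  145  +  21/76  =  145.28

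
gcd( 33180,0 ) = 33180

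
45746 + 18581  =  64327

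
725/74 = 9 + 59/74 = 9.80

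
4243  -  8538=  -4295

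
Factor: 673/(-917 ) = -7^ ( - 1) * 131^ (-1)*673^1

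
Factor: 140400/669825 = 48/229  =  2^4*3^1 * 229^( - 1)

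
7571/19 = 398 + 9/19 = 398.47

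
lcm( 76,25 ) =1900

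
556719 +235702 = 792421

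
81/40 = 81/40 =2.02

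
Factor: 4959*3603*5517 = 98573767209  =  3^5*19^1*29^1*613^1 * 1201^1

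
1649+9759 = 11408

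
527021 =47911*11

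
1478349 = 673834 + 804515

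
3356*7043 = 23636308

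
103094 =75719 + 27375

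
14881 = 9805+5076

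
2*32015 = 64030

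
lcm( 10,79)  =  790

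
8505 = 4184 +4321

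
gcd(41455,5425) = 5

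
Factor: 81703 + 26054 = 107757 = 3^3*13^1*307^1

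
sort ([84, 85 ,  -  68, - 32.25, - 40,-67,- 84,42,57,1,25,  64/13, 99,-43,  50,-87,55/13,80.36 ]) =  [  -  87,-84 , - 68,  -  67, - 43,  -  40,  -  32.25, 1,55/13,64/13,25,42,50,57  ,  80.36,84, 85, 99 ] 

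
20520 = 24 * 855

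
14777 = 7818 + 6959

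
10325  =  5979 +4346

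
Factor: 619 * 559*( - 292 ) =- 101038132 = -  2^2 * 13^1*43^1*73^1*619^1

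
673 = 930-257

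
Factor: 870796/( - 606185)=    - 2^2 * 5^ ( - 1)*41^( - 1 ) *293^1*743^1*2957^(-1 ) 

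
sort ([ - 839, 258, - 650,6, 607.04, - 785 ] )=[-839, -785 , - 650,6, 258,607.04 ] 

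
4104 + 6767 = 10871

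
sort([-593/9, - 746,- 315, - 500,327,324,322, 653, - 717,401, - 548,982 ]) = [  -  746,-717, - 548, - 500, - 315, - 593/9,322, 324, 327,401,653,982 ] 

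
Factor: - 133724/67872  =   - 2^ (-3 )*3^( - 1 )*7^( - 1)*331^1 = - 331/168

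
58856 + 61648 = 120504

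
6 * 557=3342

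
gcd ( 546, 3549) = 273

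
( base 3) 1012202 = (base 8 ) 1564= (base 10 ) 884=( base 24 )1CK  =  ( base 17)310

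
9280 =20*464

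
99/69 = 1 + 10/23 = 1.43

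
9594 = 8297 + 1297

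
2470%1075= 320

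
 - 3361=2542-5903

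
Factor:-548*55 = - 30140 = - 2^2*5^1*11^1*137^1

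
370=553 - 183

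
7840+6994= 14834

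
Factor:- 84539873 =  - 11^1*19^1 * 404497^1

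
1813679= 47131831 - 45318152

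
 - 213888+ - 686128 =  - 900016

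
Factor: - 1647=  - 3^3*61^1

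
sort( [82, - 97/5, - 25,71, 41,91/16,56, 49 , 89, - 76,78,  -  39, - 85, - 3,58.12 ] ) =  [ - 85, - 76, - 39, - 25, - 97/5 , -3, 91/16,41,  49,56,58.12,71,78,82 , 89 ] 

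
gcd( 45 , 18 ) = 9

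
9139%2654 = 1177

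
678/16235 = 678/16235 = 0.04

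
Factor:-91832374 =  -2^1*41^1 * 1119907^1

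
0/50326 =0 = 0.00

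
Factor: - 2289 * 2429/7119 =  - 264761/339 = - 3^(  -  1)*7^1*109^1*113^(  -  1 )*347^1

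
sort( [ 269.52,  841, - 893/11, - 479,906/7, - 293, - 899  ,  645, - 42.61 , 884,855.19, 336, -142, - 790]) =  [ - 899, - 790, - 479, - 293,- 142, - 893/11, - 42.61,906/7 , 269.52,336, 645,841,855.19,884]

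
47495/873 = 54+353/873 =54.40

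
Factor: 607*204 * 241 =2^2 * 3^1*17^1 * 241^1*607^1 = 29842548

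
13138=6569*2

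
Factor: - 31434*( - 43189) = 1357603026= 2^1*3^1*13^2*31^1*43189^1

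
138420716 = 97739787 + 40680929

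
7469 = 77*97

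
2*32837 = 65674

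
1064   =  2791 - 1727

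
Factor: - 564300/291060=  - 5^1*7^( - 2) * 19^1 = - 95/49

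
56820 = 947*60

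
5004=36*139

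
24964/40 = 624+1/10 = 624.10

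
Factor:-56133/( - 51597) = 3^2*7^(-1)*11^1* 13^( - 1 ) = 99/91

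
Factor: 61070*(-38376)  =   - 2343622320 = - 2^4*3^2*  5^1 * 13^1 * 31^1*41^1* 197^1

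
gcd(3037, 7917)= 1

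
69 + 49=118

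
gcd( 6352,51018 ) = 2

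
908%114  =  110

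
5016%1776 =1464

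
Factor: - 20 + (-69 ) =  - 89 =- 89^1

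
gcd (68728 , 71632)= 968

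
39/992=39/992 =0.04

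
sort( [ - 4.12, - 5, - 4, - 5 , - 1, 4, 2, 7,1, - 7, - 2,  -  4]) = [ - 7, - 5,-5,-4.12, - 4, - 4, - 2, - 1,1, 2,4, 7]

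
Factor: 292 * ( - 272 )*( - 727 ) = 57741248  =  2^6*17^1*73^1*727^1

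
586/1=586= 586.00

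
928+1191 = 2119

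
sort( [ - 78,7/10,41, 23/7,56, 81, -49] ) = [ - 78,-49, 7/10 , 23/7, 41, 56,81]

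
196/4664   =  49/1166  =  0.04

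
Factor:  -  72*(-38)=2^4*3^2 * 19^1 = 2736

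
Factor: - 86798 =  - 2^1*43399^1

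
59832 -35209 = 24623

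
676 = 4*169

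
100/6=16 + 2/3 = 16.67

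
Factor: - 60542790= - 2^1*3^1*5^1*7^1*11^1*26209^1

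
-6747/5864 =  - 2  +  4981/5864=- 1.15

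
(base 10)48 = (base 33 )1f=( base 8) 60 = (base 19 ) 2a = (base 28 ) 1k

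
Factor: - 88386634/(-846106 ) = 7^1* 211^1*29921^1* 423053^(-1) = 44193317/423053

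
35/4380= 7/876=0.01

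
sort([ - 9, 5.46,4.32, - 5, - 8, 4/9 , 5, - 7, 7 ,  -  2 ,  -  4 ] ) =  [ - 9, - 8, -7 , -5,  -  4, - 2, 4/9,  4.32,5,  5.46, 7 ] 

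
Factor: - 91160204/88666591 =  - 2^2*13^ (-1) * 349^( - 1 )*19543^( - 1 ) * 22790051^1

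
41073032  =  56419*728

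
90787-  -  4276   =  95063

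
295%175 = 120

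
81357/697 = 81357/697 = 116.72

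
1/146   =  1/146 = 0.01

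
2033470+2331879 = 4365349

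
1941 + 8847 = 10788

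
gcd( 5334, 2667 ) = 2667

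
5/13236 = 5/13236=0.00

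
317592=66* 4812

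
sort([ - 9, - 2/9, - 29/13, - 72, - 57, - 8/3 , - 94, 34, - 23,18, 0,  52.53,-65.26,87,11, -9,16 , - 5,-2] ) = [ - 94, - 72, - 65.26 , - 57, -23, - 9, - 9, - 5, - 8/3, - 29/13,  -  2,-2/9, 0, 11 , 16, 18,34,52.53,87] 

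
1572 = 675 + 897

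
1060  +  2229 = 3289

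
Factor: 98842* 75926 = 7504677692 = 2^2 * 73^1*677^1*37963^1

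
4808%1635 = 1538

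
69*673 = 46437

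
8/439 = 8/439 = 0.02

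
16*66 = 1056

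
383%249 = 134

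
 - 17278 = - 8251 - 9027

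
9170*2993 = 27445810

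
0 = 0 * 569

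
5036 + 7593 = 12629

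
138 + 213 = 351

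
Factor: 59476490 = 2^1*5^1*1451^1*4099^1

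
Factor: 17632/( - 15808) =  - 2^( - 1)*13^(-1)*29^1 = -29/26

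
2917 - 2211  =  706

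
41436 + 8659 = 50095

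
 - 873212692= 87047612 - 960260304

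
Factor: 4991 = 7^1 * 23^1*31^1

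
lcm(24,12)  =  24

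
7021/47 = 149 + 18/47 = 149.38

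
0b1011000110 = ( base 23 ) 17K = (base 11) 596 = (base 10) 710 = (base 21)1CH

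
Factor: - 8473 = -37^1*229^1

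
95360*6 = 572160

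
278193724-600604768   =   - 322411044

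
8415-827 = 7588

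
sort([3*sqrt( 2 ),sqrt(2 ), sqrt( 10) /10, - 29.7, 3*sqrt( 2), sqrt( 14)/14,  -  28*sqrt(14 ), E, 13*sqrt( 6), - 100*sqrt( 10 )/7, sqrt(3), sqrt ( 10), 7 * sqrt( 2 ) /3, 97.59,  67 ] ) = [ - 28*sqrt(14 ), -100*sqrt(10)/7, - 29.7, sqrt( 14 )/14, sqrt( 10 ) /10,sqrt( 2), sqrt( 3 ),E, sqrt (10), 7*sqrt( 2)/3, 3*sqrt( 2),  3*sqrt( 2),13*sqrt( 6 ),  67, 97.59]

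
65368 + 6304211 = 6369579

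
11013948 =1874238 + 9139710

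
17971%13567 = 4404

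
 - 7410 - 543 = -7953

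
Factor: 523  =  523^1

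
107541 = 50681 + 56860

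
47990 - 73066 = - 25076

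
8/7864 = 1/983= 0.00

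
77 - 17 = 60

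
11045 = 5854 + 5191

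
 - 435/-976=435/976 = 0.45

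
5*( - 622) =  - 3110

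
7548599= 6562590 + 986009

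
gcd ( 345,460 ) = 115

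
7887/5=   1577+2/5 = 1577.40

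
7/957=7/957 = 0.01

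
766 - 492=274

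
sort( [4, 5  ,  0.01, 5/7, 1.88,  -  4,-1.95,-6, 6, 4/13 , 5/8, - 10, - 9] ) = [ - 10, - 9, - 6 , - 4, - 1.95 , 0.01,4/13,5/8, 5/7, 1.88,4,5,6]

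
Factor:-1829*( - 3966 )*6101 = 2^1*3^1*31^1*59^1*661^1*6101^1 = 44255519214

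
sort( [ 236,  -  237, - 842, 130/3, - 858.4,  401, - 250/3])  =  [ - 858.4,-842, - 237, - 250/3, 130/3,236,401]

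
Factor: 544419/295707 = 753/409  =  3^1*251^1*409^(-1) 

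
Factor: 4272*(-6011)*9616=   -  2^8*3^1*89^1*601^1*6011^1 = - 246929187072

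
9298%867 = 628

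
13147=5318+7829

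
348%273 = 75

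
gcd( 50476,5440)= 4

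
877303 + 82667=959970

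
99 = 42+57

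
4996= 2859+2137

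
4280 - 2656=1624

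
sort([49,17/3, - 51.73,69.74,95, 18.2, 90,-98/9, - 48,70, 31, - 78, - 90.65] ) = [ - 90.65, - 78, - 51.73, - 48,-98/9, 17/3, 18.2,31, 49,69.74 , 70,90,95] 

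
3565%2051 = 1514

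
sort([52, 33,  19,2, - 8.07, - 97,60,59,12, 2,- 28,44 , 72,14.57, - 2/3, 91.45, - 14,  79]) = [ - 97,-28, - 14, - 8.07, - 2/3,2,2 , 12, 14.57,19,33, 44, 52,59,60,72,79,91.45]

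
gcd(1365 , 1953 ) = 21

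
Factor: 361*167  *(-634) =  -38221958=- 2^1 *19^2*167^1*317^1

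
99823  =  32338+67485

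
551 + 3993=4544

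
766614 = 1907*402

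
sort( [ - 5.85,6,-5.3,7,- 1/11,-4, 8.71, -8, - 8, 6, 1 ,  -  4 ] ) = [ - 8,  -  8, - 5.85, - 5.3, - 4,- 4, - 1/11, 1,6,6,7,8.71]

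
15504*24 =372096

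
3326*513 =1706238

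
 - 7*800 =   -  5600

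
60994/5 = 12198 + 4/5 = 12198.80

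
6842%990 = 902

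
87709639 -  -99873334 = 187582973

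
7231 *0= 0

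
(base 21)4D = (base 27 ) 3G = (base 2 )1100001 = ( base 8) 141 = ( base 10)97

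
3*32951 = 98853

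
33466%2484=1174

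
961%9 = 7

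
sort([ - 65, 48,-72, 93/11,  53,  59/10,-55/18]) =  [-72, - 65, - 55/18, 59/10,93/11, 48,53]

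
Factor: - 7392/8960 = - 33/40 = - 2^(- 3) *3^1*5^ ( - 1 )*11^1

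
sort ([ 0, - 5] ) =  [ - 5,  0]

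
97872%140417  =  97872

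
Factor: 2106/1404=3/2= 2^( - 1)*3^1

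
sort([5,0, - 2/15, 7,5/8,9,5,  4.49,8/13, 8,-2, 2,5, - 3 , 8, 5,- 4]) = [ - 4,-3 , - 2,-2/15,0,8/13,5/8,2,  4.49,5,5, 5,5,7,8,8,9]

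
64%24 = 16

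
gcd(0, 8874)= 8874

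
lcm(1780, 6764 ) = 33820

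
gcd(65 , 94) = 1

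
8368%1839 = 1012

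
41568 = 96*433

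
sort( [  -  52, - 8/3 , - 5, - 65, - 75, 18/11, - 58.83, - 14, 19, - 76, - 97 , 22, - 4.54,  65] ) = [ - 97, - 76, - 75, - 65, - 58.83  ,- 52,- 14, - 5, - 4.54, - 8/3, 18/11, 19, 22,65 ] 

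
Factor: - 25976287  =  -19^1*283^1*4831^1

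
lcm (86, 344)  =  344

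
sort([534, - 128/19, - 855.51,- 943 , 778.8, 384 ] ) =[ - 943, - 855.51, - 128/19,384,534,778.8] 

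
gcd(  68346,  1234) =2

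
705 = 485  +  220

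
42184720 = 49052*860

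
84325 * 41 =3457325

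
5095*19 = 96805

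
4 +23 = 27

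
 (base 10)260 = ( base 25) AA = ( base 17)f5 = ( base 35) 7F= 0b100000100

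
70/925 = 14/185 = 0.08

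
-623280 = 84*( - 7420 ) 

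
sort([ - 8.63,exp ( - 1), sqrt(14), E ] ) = [-8.63, exp( - 1), E, sqrt (14)]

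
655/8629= 655/8629 = 0.08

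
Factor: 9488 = 2^4*593^1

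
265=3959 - 3694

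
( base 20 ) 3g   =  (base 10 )76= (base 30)2g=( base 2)1001100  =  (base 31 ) 2e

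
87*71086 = 6184482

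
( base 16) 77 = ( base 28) 47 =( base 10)119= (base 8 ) 167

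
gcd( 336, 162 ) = 6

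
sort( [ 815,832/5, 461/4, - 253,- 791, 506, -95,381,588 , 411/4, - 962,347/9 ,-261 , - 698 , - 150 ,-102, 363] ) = [ - 962,-791,-698, - 261, - 253, - 150,- 102, - 95, 347/9, 411/4, 461/4 , 832/5 , 363, 381, 506, 588,815]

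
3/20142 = 1/6714 =0.00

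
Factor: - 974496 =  - 2^5 *3^1*10151^1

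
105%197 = 105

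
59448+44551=103999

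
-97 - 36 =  - 133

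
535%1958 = 535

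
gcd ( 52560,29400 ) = 120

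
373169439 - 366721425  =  6448014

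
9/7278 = 3/2426 =0.00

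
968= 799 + 169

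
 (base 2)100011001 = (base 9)342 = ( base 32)8P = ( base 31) 92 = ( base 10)281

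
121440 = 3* 40480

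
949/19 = 949/19 = 49.95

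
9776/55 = 177+41/55=   177.75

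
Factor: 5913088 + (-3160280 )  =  2^3 * 61^1*5641^1 = 2752808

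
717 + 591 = 1308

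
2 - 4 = - 2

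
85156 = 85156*1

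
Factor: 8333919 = 3^2* 11^1 * 84181^1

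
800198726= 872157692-71958966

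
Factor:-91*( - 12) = 2^2*3^1*7^1*13^1 = 1092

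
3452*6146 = 21215992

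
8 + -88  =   - 80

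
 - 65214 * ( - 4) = 260856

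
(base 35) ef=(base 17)1CC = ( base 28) i1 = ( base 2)111111001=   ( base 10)505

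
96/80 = 6/5 = 1.20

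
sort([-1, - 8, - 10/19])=[ - 8,-1,-10/19]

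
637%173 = 118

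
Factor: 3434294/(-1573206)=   -1717147/786603 = - 3^( - 1 )*53^1*79^( - 1 )*179^1*181^1 *3319^( - 1)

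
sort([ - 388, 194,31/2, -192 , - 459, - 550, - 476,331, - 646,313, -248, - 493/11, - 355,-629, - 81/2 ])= [ - 646 ,-629,-550, - 476,  -  459, -388, - 355, - 248, - 192, - 493/11, - 81/2,31/2, 194,  313, 331]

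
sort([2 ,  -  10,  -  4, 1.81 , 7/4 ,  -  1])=[ - 10 , - 4 , -1, 7/4,1.81,2 ]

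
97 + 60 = 157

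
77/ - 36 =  - 3 + 31/36 = -2.14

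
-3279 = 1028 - 4307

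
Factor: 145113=3^1*48371^1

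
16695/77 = 2385/11 =216.82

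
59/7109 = 59/7109 = 0.01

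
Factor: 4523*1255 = 5676365 = 5^1*251^1  *  4523^1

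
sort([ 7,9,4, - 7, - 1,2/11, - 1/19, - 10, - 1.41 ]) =[ - 10, - 7, - 1.41 , - 1,-1/19,2/11,4, 7, 9]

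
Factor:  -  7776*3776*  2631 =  - 2^11*3^6 * 59^1 * 877^1= - 77251885056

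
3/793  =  3/793 = 0.00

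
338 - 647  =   - 309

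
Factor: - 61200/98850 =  - 2^3*3^1*17^1*659^ ( - 1) = -408/659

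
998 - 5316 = - 4318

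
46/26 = 1 + 10/13 = 1.77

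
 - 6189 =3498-9687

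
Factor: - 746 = -2^1 * 373^1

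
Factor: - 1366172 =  - 2^2*341543^1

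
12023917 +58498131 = 70522048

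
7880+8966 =16846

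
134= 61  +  73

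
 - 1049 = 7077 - 8126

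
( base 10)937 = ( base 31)U7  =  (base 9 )1251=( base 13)571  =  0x3a9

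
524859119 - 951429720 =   -  426570601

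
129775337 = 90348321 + 39427016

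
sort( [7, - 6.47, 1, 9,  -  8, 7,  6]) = [ - 8, - 6.47, 1 , 6,7  ,  7,9 ] 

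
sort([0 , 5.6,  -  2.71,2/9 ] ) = [-2.71, 0, 2/9, 5.6] 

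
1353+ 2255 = 3608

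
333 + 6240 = 6573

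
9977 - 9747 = 230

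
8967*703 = 6303801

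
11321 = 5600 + 5721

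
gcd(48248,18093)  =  6031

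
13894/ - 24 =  - 579 + 1/12 = - 578.92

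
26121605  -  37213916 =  - 11092311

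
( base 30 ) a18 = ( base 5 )242123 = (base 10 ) 9038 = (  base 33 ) 89t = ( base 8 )21516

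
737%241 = 14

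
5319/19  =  5319/19 = 279.95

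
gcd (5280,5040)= 240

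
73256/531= 73256/531 = 137.96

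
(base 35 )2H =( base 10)87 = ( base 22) 3L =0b1010111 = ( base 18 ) 4f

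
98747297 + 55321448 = 154068745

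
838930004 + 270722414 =1109652418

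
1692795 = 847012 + 845783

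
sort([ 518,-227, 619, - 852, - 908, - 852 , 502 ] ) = [ - 908, - 852,-852,  -  227,502 , 518,619 ]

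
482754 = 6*80459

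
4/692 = 1/173= 0.01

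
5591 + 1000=6591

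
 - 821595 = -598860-222735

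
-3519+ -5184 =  - 8703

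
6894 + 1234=8128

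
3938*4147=16330886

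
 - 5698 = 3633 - 9331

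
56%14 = 0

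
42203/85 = 42203/85 = 496.51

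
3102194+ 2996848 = 6099042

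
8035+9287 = 17322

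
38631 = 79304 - 40673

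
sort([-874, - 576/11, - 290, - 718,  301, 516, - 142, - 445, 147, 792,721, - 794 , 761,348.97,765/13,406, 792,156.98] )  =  [ - 874, - 794 ,-718, - 445, - 290, - 142, - 576/11,765/13, 147, 156.98, 301, 348.97, 406,516, 721 , 761,792, 792 ] 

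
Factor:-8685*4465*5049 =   -  195792772725 = - 3^5*5^2*11^1*17^1*19^1*47^1*193^1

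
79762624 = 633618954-553856330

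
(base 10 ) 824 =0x338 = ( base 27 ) 13e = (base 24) 1a8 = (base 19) 257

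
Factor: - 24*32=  - 2^8*3^1 = - 768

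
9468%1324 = 200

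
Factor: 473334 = 2^1 * 3^1*78889^1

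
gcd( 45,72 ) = 9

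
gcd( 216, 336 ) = 24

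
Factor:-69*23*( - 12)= 2^2* 3^2*23^2= 19044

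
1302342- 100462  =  1201880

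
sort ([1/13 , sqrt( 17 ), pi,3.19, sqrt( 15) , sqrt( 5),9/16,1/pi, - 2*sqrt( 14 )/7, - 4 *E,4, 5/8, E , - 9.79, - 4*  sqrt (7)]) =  [- 4 *E, - 4 * sqrt( 7), - 9.79, - 2*sqrt(14)/7,1/13, 1/pi,  9/16, 5/8, sqrt( 5), E,pi, 3.19,sqrt( 15),4 , sqrt( 17)]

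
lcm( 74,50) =1850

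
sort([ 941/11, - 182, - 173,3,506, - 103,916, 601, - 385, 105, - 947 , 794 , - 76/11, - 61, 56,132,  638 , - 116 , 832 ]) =[ - 947, - 385, - 182, - 173,-116, - 103, - 61, - 76/11, 3 , 56,941/11, 105,  132, 506, 601,638,794,832, 916]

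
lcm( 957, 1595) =4785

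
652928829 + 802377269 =1455306098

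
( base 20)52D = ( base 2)100000000101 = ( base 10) 2053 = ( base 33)1t7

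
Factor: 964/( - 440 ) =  - 241/110 = -2^( - 1 )*5^(-1 ) *11^( - 1)*241^1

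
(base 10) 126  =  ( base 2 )1111110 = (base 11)105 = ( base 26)4M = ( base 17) 77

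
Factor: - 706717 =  - 11^1 *41^1 *1567^1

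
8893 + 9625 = 18518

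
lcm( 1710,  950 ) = 8550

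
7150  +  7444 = 14594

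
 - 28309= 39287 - 67596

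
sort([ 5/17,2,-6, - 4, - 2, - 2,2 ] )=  [ - 6, - 4, - 2, - 2,5/17, 2,2] 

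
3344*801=2678544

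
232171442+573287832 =805459274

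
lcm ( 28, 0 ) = 0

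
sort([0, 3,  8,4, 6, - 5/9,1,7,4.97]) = [ - 5/9, 0,1,3,4,4.97, 6, 7,  8 ]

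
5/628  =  5/628 =0.01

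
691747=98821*7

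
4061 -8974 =-4913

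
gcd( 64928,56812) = 8116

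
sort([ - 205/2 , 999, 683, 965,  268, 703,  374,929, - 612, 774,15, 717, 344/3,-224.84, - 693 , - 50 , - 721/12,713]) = [ -693, -612, - 224.84, - 205/2,- 721/12, - 50,15,344/3,268, 374,  683,703,713 , 717 , 774,929, 965  ,  999]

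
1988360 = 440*4519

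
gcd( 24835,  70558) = 1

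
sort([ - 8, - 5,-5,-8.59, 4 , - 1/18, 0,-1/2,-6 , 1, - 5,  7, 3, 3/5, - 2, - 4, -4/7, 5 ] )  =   [- 8.59, - 8, - 6,  -  5, - 5, - 5, - 4, - 2, - 4/7, - 1/2 , - 1/18 , 0, 3/5,1  ,  3,4, 5, 7] 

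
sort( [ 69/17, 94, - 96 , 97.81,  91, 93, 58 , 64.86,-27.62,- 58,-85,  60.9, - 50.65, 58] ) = [  -  96, - 85,-58, - 50.65, - 27.62,  69/17,58, 58,60.9,64.86  ,  91, 93, 94, 97.81]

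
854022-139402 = 714620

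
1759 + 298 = 2057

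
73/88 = 73/88 = 0.83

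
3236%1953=1283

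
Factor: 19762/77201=2^1 * 41^1*241^1*77201^(- 1)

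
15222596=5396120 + 9826476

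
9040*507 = 4583280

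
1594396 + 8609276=10203672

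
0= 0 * 67655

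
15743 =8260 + 7483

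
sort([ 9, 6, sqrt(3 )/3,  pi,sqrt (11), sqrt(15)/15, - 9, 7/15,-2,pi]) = [ - 9, - 2, sqrt(15)/15,7/15, sqrt(3 )/3, pi,pi,sqrt( 11), 6,9 ] 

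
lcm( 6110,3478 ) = 226070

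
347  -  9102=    - 8755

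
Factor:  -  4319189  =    -  7^1*617027^1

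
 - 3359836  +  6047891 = 2688055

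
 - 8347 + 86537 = 78190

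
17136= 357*48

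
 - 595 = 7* (  -  85) 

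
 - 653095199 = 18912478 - 672007677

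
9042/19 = 9042/19 = 475.89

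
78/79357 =78/79357 = 0.00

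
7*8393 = 58751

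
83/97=83/97=0.86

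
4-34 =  - 30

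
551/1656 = 551/1656 = 0.33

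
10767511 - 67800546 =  - 57033035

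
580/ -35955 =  - 116/7191 = - 0.02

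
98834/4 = 24708 + 1/2 = 24708.50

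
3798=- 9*( - 422) 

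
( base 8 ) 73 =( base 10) 59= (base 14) 43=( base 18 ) 35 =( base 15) 3E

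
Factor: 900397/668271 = 3^( - 1)*337^(  -  1)*661^(  -  1) * 900397^1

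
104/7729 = 104/7729=   0.01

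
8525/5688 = 1 + 2837/5688  =  1.50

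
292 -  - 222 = 514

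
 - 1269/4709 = -1269/4709 = - 0.27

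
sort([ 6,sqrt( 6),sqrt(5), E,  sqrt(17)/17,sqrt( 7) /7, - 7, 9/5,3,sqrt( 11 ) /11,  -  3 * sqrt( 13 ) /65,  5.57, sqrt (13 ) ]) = [  -  7,  -  3*sqrt(13) /65, sqrt( 17 )/17,sqrt ( 11)/11,sqrt( 7 )/7,9/5,sqrt( 5),sqrt( 6), E,3 , sqrt( 13),5.57,6]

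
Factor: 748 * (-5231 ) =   -  2^2 * 11^1*17^1*5231^1 = - 3912788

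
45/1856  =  45/1856 = 0.02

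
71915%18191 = 17342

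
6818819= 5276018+1542801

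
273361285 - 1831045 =271530240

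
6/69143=6/69143 = 0.00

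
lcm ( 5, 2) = 10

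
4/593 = 4/593 = 0.01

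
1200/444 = 2 + 26/37 = 2.70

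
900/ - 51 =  - 18 + 6/17  =  - 17.65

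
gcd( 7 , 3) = 1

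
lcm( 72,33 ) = 792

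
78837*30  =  2365110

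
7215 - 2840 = 4375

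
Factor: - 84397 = -37^1*2281^1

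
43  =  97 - 54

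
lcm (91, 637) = 637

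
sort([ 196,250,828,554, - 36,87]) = [ - 36,87,196, 250,  554,828] 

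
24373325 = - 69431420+93804745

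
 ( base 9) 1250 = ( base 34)ri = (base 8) 1650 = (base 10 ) 936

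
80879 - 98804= -17925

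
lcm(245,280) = 1960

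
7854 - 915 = 6939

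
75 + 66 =141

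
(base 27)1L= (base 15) 33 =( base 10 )48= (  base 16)30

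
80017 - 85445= - 5428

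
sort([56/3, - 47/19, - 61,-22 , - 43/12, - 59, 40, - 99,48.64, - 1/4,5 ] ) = [ - 99, - 61 , - 59 , - 22, - 43/12, - 47/19,- 1/4,5,56/3 , 40, 48.64 ]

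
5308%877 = 46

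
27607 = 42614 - 15007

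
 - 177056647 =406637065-583693712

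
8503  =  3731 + 4772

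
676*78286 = 52921336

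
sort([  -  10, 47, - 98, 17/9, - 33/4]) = [-98, - 10, - 33/4, 17/9, 47]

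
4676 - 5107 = - 431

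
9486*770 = 7304220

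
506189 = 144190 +361999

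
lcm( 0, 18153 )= 0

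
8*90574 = 724592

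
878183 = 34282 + 843901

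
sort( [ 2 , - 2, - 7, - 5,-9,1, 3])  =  [ - 9,-7,  -  5,-2, 1 , 2, 3]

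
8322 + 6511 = 14833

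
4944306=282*17533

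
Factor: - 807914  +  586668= - 221246 = - 2^1*110623^1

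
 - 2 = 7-9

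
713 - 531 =182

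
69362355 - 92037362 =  - 22675007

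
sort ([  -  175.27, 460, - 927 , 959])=[- 927 ,  -  175.27,460,959 ] 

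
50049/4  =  50049/4 = 12512.25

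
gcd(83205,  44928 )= 9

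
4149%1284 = 297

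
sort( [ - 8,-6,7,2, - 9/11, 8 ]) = [-8, - 6, - 9/11,2,7,8]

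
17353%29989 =17353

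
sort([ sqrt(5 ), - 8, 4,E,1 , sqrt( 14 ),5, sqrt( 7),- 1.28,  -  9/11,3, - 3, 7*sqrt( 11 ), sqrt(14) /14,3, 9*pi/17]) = [ - 8, - 3, -1.28, - 9/11,sqrt( 14 ) /14, 1, 9 * pi/17 , sqrt (5) , sqrt ( 7), E,  3,  3,sqrt(14),4, 5,7*sqrt( 11 )]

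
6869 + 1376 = 8245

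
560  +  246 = 806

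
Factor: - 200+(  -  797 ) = -997^1 = -997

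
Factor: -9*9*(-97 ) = 7857 = 3^4*97^1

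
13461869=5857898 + 7603971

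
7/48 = 7/48 = 0.15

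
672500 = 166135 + 506365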